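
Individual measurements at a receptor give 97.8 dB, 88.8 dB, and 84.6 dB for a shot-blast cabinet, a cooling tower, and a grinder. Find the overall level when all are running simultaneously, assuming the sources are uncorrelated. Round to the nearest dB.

98 dB

Incoherent sources combine by intensity addition: L_total = 10·log₁₀(Σ 10^(L_i/10)).
Σ 10^(L/10) = 10^(97.8/10) + 10^(88.8/10) + 10^(84.6/10) = 7.073e+09.
L_total = 10·log₁₀(7.073e+09) = 98.50 dB.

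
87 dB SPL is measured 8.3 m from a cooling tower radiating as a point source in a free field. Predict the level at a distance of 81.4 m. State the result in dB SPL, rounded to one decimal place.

67.2 dB SPL

For a point source, L₂ = L₁ − 20·log₁₀(r₂/r₁).
L₂ = 87 − 20·log₁₀(81.4/8.3) = 87 − 19.831 = 67.17 dB SPL.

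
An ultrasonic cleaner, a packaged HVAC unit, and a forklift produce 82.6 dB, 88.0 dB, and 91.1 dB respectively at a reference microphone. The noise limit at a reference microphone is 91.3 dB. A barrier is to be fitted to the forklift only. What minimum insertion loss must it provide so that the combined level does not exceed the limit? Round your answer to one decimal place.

3.8 dB

Everything except the forklift sums to 10^(82.6/10) + 10^(88.0/10) = 8.129e+08 in linear terms, 89.10 dB.
To meet 91.3 dB overall, the treated forklift may contribute at most 10^(91.3/10) − 8.129e+08 = 5.360e+08, i.e. 87.29 dB.
So the forklift must be reduced from 91.1 to 87.29 dB: IL = 3.81 dB.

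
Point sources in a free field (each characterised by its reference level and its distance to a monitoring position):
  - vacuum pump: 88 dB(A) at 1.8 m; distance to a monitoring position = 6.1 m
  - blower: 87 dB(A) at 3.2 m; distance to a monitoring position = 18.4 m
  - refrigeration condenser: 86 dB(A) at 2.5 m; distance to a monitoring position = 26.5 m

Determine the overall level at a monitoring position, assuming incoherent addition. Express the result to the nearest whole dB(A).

79 dB(A)

First find each source's level at the receiver (point-source: −20·log₁₀(r/r_ref)), then combine on an intensity basis.
vacuum pump: 88 − 20·log₁₀(6.1/1.8) = 88 − 10.60 = 77.40 dB(A).
blower: 87 − 20·log₁₀(18.4/3.2) = 87 − 15.19 = 71.81 dB(A).
refrigeration condenser: 86 − 20·log₁₀(26.5/2.5) = 86 − 20.51 = 65.49 dB(A).
Σ 10^(L/10) = 7.364e+07 → L_total = 10·log₁₀(7.364e+07) = 78.67 dB(A).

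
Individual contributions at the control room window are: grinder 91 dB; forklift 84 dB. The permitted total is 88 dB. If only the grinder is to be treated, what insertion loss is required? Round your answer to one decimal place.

5.2 dB

Fixed contribution from the other source: Σ 10^(L/10) = 10^(84/10) = 2.512e+08 (84.00 dB).
To meet 88 dB overall, the treated grinder may contribute at most 10^(88/10) − 2.512e+08 = 3.798e+08, i.e. 85.80 dB.
So the grinder must be reduced from 91 to 85.80 dB: IL = 5.20 dB.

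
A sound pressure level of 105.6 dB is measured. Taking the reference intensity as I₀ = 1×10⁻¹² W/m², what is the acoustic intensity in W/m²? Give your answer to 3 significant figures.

L = 10·log₁₀(I/I₀) ⇒ I = I₀·10^(L/10) = 10⁻¹² × 10^10.56.

0.0363 W/m²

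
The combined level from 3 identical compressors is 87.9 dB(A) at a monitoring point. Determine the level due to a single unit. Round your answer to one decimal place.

83.1 dB(A)

Dividing the total intensity by 3 lowers the level by 10·log₁₀ 3 = 4.771 dB: L₁ = 87.9 − 4.771.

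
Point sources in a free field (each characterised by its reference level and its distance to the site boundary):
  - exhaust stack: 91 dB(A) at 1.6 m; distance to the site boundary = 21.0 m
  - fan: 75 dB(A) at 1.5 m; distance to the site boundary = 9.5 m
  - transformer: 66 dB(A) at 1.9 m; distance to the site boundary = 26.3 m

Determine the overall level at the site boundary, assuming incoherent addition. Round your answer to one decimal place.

First find each source's level at the receiver (point-source: −20·log₁₀(r/r_ref)), then combine on an intensity basis.
exhaust stack: 91 − 20·log₁₀(21.0/1.6) = 91 − 22.36 = 68.64 dB(A).
fan: 75 − 20·log₁₀(9.5/1.5) = 75 − 16.03 = 58.97 dB(A).
transformer: 66 − 20·log₁₀(26.3/1.9) = 66 − 22.82 = 43.18 dB(A).
Σ 10^(L/10) = 8.117e+06 → L_total = 10·log₁₀(8.117e+06) = 69.09 dB(A).

69.1 dB(A)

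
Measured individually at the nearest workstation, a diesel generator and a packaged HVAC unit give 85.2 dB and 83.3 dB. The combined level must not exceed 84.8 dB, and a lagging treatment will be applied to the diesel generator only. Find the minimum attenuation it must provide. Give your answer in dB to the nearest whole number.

6 dB

The untreated sources together contribute 10^(83.3/10) = 2.138e+08, i.e. 83.30 dB.
To meet 84.8 dB overall, the treated diesel generator may contribute at most 10^(84.8/10) − 2.138e+08 = 8.820e+07, i.e. 79.45 dB.
Required insertion loss = 85.2 − 79.45 = 5.75 dB.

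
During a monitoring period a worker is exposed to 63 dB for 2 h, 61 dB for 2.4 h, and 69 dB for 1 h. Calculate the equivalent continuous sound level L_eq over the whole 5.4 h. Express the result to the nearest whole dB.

64 dB

Weight each interval's intensity by its duration and average over T = 5.4 h:
Σ tᵢ·10^(Lᵢ/10) = 2·10^(63/10) + 2.4·10^(61/10) + 1·10^(69/10) = 1.496e+07.
L_eq = 10·log₁₀(1.496e+07/5.4) = 64.42 dB.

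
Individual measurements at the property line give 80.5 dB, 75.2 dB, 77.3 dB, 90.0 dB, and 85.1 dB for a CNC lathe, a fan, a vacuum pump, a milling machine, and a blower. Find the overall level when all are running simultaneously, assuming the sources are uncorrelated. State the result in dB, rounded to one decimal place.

91.8 dB

Incoherent sources combine by intensity addition: L_total = 10·log₁₀(Σ 10^(L_i/10)).
Σ 10^(L/10) = 10^(80.5/10) + 10^(75.2/10) + 10^(77.3/10) + 10^(90.0/10) + 10^(85.1/10) = 1.523e+09.
L_total = 10·log₁₀(1.523e+09) = 91.83 dB.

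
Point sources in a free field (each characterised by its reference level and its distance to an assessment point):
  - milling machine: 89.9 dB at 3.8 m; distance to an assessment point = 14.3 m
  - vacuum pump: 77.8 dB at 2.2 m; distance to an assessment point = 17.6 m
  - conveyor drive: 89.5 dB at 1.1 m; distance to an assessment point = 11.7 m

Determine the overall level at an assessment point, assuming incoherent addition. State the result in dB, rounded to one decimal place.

First find each source's level at the receiver (point-source: −20·log₁₀(r/r_ref)), then combine on an intensity basis.
milling machine: 89.9 − 20·log₁₀(14.3/3.8) = 89.9 − 11.51 = 78.39 dB.
vacuum pump: 77.8 − 20·log₁₀(17.6/2.2) = 77.8 − 18.06 = 59.74 dB.
conveyor drive: 89.5 − 20·log₁₀(11.7/1.1) = 89.5 − 20.54 = 68.96 dB.
Σ 10^(L/10) = 7.783e+07 → L_total = 10·log₁₀(7.783e+07) = 78.91 dB.

78.9 dB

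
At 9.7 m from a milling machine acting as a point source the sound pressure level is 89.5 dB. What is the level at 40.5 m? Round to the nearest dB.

77 dB

For a point source, L₂ = L₁ − 20·log₁₀(r₂/r₁).
L₂ = 89.5 − 20·log₁₀(40.5/9.7) = 89.5 − 12.414 = 77.09 dB.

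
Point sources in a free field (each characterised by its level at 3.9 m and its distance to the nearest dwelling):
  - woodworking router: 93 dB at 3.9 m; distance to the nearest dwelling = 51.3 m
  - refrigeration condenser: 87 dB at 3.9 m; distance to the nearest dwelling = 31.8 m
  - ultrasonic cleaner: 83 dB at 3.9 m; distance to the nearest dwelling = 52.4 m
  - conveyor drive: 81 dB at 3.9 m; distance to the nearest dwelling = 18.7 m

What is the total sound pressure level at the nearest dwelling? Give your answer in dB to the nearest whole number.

Apply inverse-square spreading to bring every level to the receiver, then sum 10^(L/10).
woodworking router: 93 − 20·log₁₀(51.3/3.9) = 93 − 22.38 = 70.62 dB.
refrigeration condenser: 87 − 20·log₁₀(31.8/3.9) = 87 − 18.23 = 68.77 dB.
ultrasonic cleaner: 83 − 20·log₁₀(52.4/3.9) = 83 − 22.57 = 60.43 dB.
conveyor drive: 81 − 20·log₁₀(18.7/3.9) = 81 − 13.62 = 67.38 dB.
Σ 10^(L/10) = 2.565e+07 → L_total = 10·log₁₀(2.565e+07) = 74.09 dB.

74 dB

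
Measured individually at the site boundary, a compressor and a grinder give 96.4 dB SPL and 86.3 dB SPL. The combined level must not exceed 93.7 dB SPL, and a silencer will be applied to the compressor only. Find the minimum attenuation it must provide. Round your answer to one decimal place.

3.6 dB

Everything except the compressor sums to 10^(86.3/10) = 4.266e+08 in linear terms, 86.30 dB SPL.
The limit corresponds to 10^(93.7/10) = 2.344e+09; subtracting the fixed part leaves 1.918e+09 for the compressor, i.e. 92.83 dB SPL.
Required insertion loss = 96.4 − 92.83 = 3.57 dB.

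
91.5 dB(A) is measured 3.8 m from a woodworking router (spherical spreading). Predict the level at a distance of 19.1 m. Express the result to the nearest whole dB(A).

Spherical spreading from a point source gives a 20·log₁₀(r₂/r₁) drop.
L₂ = 91.5 − 20·log₁₀(19.1/3.8) = 91.5 − 14.025 = 77.48 dB(A).

77 dB(A)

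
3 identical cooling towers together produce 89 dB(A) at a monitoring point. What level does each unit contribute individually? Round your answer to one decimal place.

84.2 dB(A)

For N identical incoherent sources L_total = L₁ + 10·log₁₀ N, so L₁ = 89 − 10·log₁₀(3) = 89 − 4.771.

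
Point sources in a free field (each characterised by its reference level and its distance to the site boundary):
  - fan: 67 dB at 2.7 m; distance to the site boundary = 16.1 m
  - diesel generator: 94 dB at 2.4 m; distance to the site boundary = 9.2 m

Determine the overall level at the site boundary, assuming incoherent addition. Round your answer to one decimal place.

Propagate each source to the receiver with L = L_ref − 20·log₁₀(r/r_ref), then add intensities.
fan: 67 − 20·log₁₀(16.1/2.7) = 67 − 15.51 = 51.49 dB.
diesel generator: 94 − 20·log₁₀(9.2/2.4) = 94 − 11.67 = 82.33 dB.
Σ 10^(L/10) = 1.711e+08 → L_total = 10·log₁₀(1.711e+08) = 82.33 dB.

82.3 dB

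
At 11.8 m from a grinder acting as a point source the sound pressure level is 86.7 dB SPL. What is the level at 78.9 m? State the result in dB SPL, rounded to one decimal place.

For a point source, L₂ = L₁ − 20·log₁₀(r₂/r₁).
L₂ = 86.7 − 20·log₁₀(78.9/11.8) = 86.7 − 16.504 = 70.20 dB SPL.

70.2 dB SPL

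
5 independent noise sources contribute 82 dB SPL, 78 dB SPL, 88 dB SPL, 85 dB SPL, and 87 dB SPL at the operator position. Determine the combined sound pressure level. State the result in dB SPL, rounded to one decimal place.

For uncorrelated sources the intensities add, so convert each level to linear form, sum, and take 10·log₁₀ of the total.
Σ 10^(L/10) = 10^(82/10) + 10^(78/10) + 10^(88/10) + 10^(85/10) + 10^(87/10) = 1.670e+09.
L_total = 10·log₁₀(1.670e+09) = 92.23 dB SPL.

92.2 dB SPL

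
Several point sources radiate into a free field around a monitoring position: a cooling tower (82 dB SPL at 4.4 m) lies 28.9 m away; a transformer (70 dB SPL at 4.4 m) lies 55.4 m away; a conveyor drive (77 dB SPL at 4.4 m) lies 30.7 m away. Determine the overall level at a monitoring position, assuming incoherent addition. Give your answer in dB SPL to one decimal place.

Apply inverse-square spreading to bring every level to the receiver, then sum 10^(L/10).
cooling tower: 82 − 20·log₁₀(28.9/4.4) = 82 − 16.35 = 65.65 dB SPL.
transformer: 70 − 20·log₁₀(55.4/4.4) = 70 − 22.00 = 48.00 dB SPL.
conveyor drive: 77 − 20·log₁₀(30.7/4.4) = 77 − 16.87 = 60.13 dB SPL.
Σ 10^(L/10) = 4.766e+06 → L_total = 10·log₁₀(4.766e+06) = 66.78 dB SPL.

66.8 dB SPL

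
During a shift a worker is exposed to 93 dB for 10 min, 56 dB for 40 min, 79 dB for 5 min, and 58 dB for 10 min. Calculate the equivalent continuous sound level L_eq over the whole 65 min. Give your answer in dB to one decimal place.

The energy average is taken in the linear domain: L_eq = 10·log₁₀[(Σ tᵢ·10^(Lᵢ/10))/T], T = 65 min.
Σ tᵢ·10^(Lᵢ/10) = 10·10^(93/10) + 40·10^(56/10) + 5·10^(79/10) + 10·10^(58/10) = 2.037e+10.
L_eq = 10·log₁₀(2.037e+10/65) = 84.96 dB.

85.0 dB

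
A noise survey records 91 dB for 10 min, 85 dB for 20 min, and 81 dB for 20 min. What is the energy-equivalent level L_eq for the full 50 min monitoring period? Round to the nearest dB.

Weight each interval's intensity by its duration and average over T = 50 min:
Σ tᵢ·10^(Lᵢ/10) = 10·10^(91/10) + 20·10^(85/10) + 20·10^(81/10) = 2.143e+10.
L_eq = 10·log₁₀(2.143e+10/50) = 86.32 dB.

86 dB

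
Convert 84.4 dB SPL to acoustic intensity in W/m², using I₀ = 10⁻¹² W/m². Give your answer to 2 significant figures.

0.00028 W/m²

I/I₀ = 10^(84.4/10) = 2.754e+08, so I = 2.754e+08 × 10⁻¹² W/m².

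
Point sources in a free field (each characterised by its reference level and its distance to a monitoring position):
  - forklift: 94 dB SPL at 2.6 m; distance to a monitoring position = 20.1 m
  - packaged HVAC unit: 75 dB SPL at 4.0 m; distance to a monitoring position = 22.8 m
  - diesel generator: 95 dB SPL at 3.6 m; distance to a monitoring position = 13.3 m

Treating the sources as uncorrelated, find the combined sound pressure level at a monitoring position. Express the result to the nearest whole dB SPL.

Apply inverse-square spreading to bring every level to the receiver, then sum 10^(L/10).
forklift: 94 − 20·log₁₀(20.1/2.6) = 94 − 17.76 = 76.24 dB SPL.
packaged HVAC unit: 75 − 20·log₁₀(22.8/4.0) = 75 − 15.12 = 59.88 dB SPL.
diesel generator: 95 − 20·log₁₀(13.3/3.6) = 95 − 11.35 = 83.65 dB SPL.
Σ 10^(L/10) = 2.747e+08 → L_total = 10·log₁₀(2.747e+08) = 84.39 dB SPL.

84 dB SPL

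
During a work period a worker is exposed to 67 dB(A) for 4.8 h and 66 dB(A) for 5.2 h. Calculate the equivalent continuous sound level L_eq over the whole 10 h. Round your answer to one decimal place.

66.5 dB(A)

L_eq = 10·log₁₀[(1/T)·Σ tᵢ·10^(Lᵢ/10)] with T = 10 h.
Σ tᵢ·10^(Lᵢ/10) = 4.8·10^(67/10) + 5.2·10^(66/10) = 4.476e+07.
L_eq = 10·log₁₀(4.476e+07/10) = 66.51 dB(A).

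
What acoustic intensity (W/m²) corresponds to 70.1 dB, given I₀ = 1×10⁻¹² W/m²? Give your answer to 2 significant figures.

I/I₀ = 10^(70.1/10) = 1.023e+07, so I = 1.023e+07 × 10⁻¹² W/m².

1.0e-05 W/m²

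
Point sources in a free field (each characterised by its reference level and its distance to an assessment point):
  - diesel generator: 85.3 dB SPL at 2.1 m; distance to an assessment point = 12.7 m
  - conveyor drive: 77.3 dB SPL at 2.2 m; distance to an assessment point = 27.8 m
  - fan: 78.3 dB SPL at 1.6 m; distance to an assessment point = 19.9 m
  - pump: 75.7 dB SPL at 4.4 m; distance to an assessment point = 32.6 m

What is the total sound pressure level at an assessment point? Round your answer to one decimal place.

Apply inverse-square spreading to bring every level to the receiver, then sum 10^(L/10).
diesel generator: 85.3 − 20·log₁₀(12.7/2.1) = 85.3 − 15.63 = 69.67 dB SPL.
conveyor drive: 77.3 − 20·log₁₀(27.8/2.2) = 77.3 − 22.03 = 55.27 dB SPL.
fan: 78.3 − 20·log₁₀(19.9/1.6) = 78.3 − 21.89 = 56.41 dB SPL.
pump: 75.7 − 20·log₁₀(32.6/4.4) = 75.7 − 17.40 = 58.30 dB SPL.
Σ 10^(L/10) = 1.071e+07 → L_total = 10·log₁₀(1.071e+07) = 70.30 dB SPL.

70.3 dB SPL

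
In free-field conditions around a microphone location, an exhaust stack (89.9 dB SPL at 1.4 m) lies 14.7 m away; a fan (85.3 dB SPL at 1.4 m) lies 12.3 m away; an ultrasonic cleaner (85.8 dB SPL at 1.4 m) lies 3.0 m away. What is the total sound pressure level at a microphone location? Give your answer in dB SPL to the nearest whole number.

Apply inverse-square spreading to bring every level to the receiver, then sum 10^(L/10).
exhaust stack: 89.9 − 20·log₁₀(14.7/1.4) = 89.9 − 20.42 = 69.48 dB SPL.
fan: 85.3 − 20·log₁₀(12.3/1.4) = 85.3 − 18.88 = 66.42 dB SPL.
ultrasonic cleaner: 85.8 − 20·log₁₀(3.0/1.4) = 85.8 − 6.62 = 79.18 dB SPL.
Σ 10^(L/10) = 9.605e+07 → L_total = 10·log₁₀(9.605e+07) = 79.82 dB SPL.

80 dB SPL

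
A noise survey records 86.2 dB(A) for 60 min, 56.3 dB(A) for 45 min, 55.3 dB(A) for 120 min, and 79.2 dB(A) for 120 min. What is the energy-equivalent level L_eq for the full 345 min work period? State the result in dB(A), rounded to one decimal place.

80.1 dB(A)

The energy average is taken in the linear domain: L_eq = 10·log₁₀[(Σ tᵢ·10^(Lᵢ/10))/T], T = 345 min.
Σ tᵢ·10^(Lᵢ/10) = 60·10^(86.2/10) + 45·10^(56.3/10) + 120·10^(55.3/10) + 120·10^(79.2/10) = 3.505e+10.
L_eq = 10·log₁₀(3.505e+10/345) = 80.07 dB(A).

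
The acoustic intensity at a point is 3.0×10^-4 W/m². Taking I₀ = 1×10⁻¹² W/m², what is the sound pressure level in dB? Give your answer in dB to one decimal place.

Dividing by I₀ shifts the exponent by 12: I/I₀ = 3.0×10^8.
L = 10·(0.4771 + 8) = 84.77 dB.

84.8 dB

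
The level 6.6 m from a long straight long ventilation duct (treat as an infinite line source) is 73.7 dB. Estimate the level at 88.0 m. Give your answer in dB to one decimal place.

Cylindrical spreading from a line source gives a 10·log₁₀(r₂/r₁) drop.
L₂ = 73.7 − 10·log₁₀(88.0/6.6) = 73.7 − 11.249 = 62.45 dB.

62.5 dB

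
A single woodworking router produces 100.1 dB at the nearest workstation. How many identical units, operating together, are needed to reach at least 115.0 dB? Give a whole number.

31

N identical sources give L₁ + 10·log₁₀ N, so require 10·log₁₀ N ≥ 115.0 − 100.1 = 14.9 dB.
N ≥ 10^(14.9/10) = 30.903, so N = 31.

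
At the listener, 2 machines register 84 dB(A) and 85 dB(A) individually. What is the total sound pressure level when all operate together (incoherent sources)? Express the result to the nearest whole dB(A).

For uncorrelated sources the intensities add, so convert each level to linear form, sum, and take 10·log₁₀ of the total.
Σ 10^(L/10) = 10^(84/10) + 10^(85/10) = 5.674e+08.
L_total = 10·log₁₀(5.674e+08) = 87.54 dB(A).

88 dB(A)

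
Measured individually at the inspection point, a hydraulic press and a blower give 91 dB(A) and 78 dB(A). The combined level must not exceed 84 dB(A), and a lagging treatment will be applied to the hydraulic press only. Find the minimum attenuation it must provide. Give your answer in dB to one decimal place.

8.3 dB

Fixed contribution from the other source: Σ 10^(L/10) = 10^(78/10) = 6.310e+07 (78.00 dB(A)).
To meet 84 dB(A) overall, the treated hydraulic press may contribute at most 10^(84/10) − 6.310e+07 = 1.881e+08, i.e. 82.74 dB(A).
So the hydraulic press must be reduced from 91 to 82.74 dB(A): IL = 8.26 dB.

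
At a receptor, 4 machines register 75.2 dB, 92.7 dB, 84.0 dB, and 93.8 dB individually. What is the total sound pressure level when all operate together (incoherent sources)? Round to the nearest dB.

97 dB

For uncorrelated sources the intensities add, so convert each level to linear form, sum, and take 10·log₁₀ of the total.
Σ 10^(L/10) = 10^(75.2/10) + 10^(92.7/10) + 10^(84.0/10) + 10^(93.8/10) = 4.545e+09.
L_total = 10·log₁₀(4.545e+09) = 96.58 dB.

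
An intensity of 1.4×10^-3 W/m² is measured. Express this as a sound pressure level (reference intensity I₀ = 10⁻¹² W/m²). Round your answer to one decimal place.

91.5 dB

I/I₀ = 1.4×10^-3/10⁻¹² = 1.4×10^9, and L = 10·log₁₀(I/I₀).
L = 10·(0.1461 + 9) = 91.46 dB.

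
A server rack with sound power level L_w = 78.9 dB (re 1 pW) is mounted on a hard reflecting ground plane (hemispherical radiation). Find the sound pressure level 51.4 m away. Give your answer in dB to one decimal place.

The power spreads over a hemisphere of area 2π·r², so L_p = L_w − 10·log₁₀(2π·r²).
2π·r² = 1.66e+04 m², 10·log₁₀ of that is 42.201 dB.
L_p = 78.9 − 42.201 = 36.70 dB.

36.7 dB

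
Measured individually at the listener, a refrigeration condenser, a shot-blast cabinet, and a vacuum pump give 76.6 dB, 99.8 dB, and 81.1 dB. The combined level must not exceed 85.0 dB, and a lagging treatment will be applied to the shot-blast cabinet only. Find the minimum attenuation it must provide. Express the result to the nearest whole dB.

18 dB

Everything except the shot-blast cabinet sums to 10^(76.6/10) + 10^(81.1/10) = 1.745e+08 in linear terms, 82.42 dB.
To meet 85.0 dB overall, the treated shot-blast cabinet may contribute at most 10^(85.0/10) − 1.745e+08 = 1.417e+08, i.e. 81.51 dB.
So the shot-blast cabinet must be reduced from 99.8 to 81.51 dB: IL = 18.29 dB.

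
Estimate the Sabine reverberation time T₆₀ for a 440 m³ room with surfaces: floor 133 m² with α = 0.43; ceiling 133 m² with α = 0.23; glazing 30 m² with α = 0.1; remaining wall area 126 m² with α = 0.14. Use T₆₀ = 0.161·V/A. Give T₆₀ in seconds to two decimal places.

Total absorption A = 133·0.43 + 133·0.23 + 30·0.1 + 126·0.14 = 108.42 m² sabins.
T₆₀ = 0.161·V/A = 0.161·440/108.42 = 0.653 s.

0.65 s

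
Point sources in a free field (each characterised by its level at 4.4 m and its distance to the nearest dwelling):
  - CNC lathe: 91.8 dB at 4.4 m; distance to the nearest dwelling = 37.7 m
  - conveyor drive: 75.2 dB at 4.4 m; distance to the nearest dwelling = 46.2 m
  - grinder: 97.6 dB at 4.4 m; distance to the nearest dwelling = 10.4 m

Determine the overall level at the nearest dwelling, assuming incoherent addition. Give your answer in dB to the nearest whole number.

Apply inverse-square spreading to bring every level to the receiver, then sum 10^(L/10).
CNC lathe: 91.8 − 20·log₁₀(37.7/4.4) = 91.8 − 18.66 = 73.14 dB.
conveyor drive: 75.2 − 20·log₁₀(46.2/4.4) = 75.2 − 20.42 = 54.78 dB.
grinder: 97.6 − 20·log₁₀(10.4/4.4) = 97.6 − 7.47 = 90.13 dB.
Σ 10^(L/10) = 1.051e+09 → L_total = 10·log₁₀(1.051e+09) = 90.22 dB.

90 dB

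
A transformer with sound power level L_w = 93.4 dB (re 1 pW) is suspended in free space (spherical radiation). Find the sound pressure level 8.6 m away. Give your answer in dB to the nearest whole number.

The power spreads over a sphere of area 4π·r², so L_p = L_w − 10·log₁₀(4π·r²).
4π·r² = 929.4 m², 10·log₁₀ of that is 29.682 dB.
L_p = 93.4 − 29.682 = 63.72 dB.

64 dB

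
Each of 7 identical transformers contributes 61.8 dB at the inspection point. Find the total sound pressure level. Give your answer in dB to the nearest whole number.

N identical incoherent sources raise the level by 10·log₁₀ N.
L_total = 61.8 + 10·log₁₀(7) = 61.8 + 8.451 = 70.25 dB.

70 dB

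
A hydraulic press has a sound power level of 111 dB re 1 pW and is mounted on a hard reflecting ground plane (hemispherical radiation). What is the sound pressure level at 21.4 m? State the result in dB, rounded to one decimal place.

Free-field hemispherical radiation: L_p = L_w − 10·log₁₀(2π·r²), r = 21.4 m.
2π·r² = 2877 m², 10·log₁₀ of that is 34.590 dB.
L_p = 111 − 34.590 = 76.41 dB.

76.4 dB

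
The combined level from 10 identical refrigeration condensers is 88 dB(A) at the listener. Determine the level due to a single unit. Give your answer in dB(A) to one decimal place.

78.0 dB(A)

Dividing the total intensity by 10 lowers the level by 10·log₁₀ 10 = 10.000 dB: L₁ = 88 − 10.000.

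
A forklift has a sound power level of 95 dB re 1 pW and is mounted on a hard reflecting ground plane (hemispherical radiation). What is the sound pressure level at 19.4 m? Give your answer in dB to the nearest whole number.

Free-field hemispherical radiation: L_p = L_w − 10·log₁₀(2π·r²), r = 19.4 m.
2π·r² = 2365 m², 10·log₁₀ of that is 33.738 dB.
L_p = 95 − 33.738 = 61.26 dB.

61 dB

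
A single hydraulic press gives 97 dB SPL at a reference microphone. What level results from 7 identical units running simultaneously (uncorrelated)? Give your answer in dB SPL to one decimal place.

L_total = L₁ + 10·log₁₀ N for N identical incoherent sources.
L_total = 97 + 10·log₁₀(7) = 97 + 8.451 = 105.45 dB SPL.

105.5 dB SPL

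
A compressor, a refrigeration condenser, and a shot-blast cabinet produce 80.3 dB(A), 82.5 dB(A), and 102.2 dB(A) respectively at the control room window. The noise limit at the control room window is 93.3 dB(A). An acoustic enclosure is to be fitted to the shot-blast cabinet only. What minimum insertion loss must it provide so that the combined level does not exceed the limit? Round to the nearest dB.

The untreated sources together contribute 10^(80.3/10) + 10^(82.5/10) = 2.850e+08, i.e. 84.55 dB(A).
To meet 93.3 dB(A) overall, the treated shot-blast cabinet may contribute at most 10^(93.3/10) − 2.850e+08 = 1.853e+09, i.e. 92.68 dB(A).
Required insertion loss = 102.2 − 92.68 = 9.52 dB.

10 dB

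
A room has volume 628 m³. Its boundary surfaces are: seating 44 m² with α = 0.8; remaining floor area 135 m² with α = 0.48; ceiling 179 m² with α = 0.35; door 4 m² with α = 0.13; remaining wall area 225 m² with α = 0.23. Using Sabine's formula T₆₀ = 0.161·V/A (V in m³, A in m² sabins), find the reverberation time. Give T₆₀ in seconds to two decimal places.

0.47 s

Total absorption A = 44·0.8 + 135·0.48 + 179·0.35 + 4·0.13 + 225·0.23 = 214.92 m² sabins.
T₆₀ = 0.161 × 628 / 214.92 = 0.470 s.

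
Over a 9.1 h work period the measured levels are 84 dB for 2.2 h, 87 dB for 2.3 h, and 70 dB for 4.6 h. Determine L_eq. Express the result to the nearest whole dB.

83 dB

The energy average is taken in the linear domain: L_eq = 10·log₁₀[(Σ tᵢ·10^(Lᵢ/10))/T], T = 9.1 h.
Σ tᵢ·10^(Lᵢ/10) = 2.2·10^(84/10) + 2.3·10^(87/10) + 4.6·10^(70/10) = 1.751e+09.
L_eq = 10·log₁₀(1.751e+09/9.1) = 82.84 dB.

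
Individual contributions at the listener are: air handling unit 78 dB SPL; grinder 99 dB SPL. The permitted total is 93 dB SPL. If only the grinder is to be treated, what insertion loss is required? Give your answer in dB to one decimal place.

The untreated sources together contribute 10^(78/10) = 6.310e+07, i.e. 78.00 dB SPL.
The limit corresponds to 10^(93/10) = 1.995e+09; subtracting the fixed part leaves 1.932e+09 for the grinder, i.e. 92.86 dB SPL.
Required insertion loss = 99 − 92.86 = 6.14 dB.

6.1 dB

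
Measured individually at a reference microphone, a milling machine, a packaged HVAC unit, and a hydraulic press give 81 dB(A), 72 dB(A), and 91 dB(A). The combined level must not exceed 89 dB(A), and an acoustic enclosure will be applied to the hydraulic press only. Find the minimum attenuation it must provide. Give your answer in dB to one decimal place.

2.9 dB

The untreated sources together contribute 10^(81/10) + 10^(72/10) = 1.417e+08, i.e. 81.51 dB(A).
To meet 89 dB(A) overall, the treated hydraulic press may contribute at most 10^(89/10) − 1.417e+08 = 6.526e+08, i.e. 88.15 dB(A).
Required insertion loss = 91 − 88.15 = 2.85 dB.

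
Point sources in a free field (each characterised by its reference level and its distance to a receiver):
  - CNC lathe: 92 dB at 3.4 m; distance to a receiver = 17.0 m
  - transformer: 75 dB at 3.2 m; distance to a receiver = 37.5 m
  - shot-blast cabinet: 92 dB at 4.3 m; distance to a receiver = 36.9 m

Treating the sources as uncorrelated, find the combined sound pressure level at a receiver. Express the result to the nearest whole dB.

Apply inverse-square spreading to bring every level to the receiver, then sum 10^(L/10).
CNC lathe: 92 − 20·log₁₀(17.0/3.4) = 92 − 13.98 = 78.02 dB.
transformer: 75 − 20·log₁₀(37.5/3.2) = 75 − 21.38 = 53.62 dB.
shot-blast cabinet: 92 − 20·log₁₀(36.9/4.3) = 92 − 18.67 = 73.33 dB.
Σ 10^(L/10) = 8.515e+07 → L_total = 10·log₁₀(8.515e+07) = 79.30 dB.

79 dB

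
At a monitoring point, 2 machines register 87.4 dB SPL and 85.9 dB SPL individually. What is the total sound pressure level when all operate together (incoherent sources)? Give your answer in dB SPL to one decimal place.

89.7 dB SPL

For uncorrelated sources the intensities add, so convert each level to linear form, sum, and take 10·log₁₀ of the total.
Σ 10^(L/10) = 10^(87.4/10) + 10^(85.9/10) = 9.386e+08.
L_total = 10·log₁₀(9.386e+08) = 89.72 dB SPL.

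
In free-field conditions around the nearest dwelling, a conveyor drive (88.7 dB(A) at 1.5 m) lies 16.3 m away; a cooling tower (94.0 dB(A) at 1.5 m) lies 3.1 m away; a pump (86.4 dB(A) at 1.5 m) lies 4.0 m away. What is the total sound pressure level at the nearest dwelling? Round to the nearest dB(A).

88 dB(A)

Propagate each source to the receiver with L = L_ref − 20·log₁₀(r/r_ref), then add intensities.
conveyor drive: 88.7 − 20·log₁₀(16.3/1.5) = 88.7 − 20.72 = 67.98 dB(A).
cooling tower: 94.0 − 20·log₁₀(3.1/1.5) = 94.0 − 6.31 = 87.69 dB(A).
pump: 86.4 − 20·log₁₀(4.0/1.5) = 86.4 − 8.52 = 77.88 dB(A).
Σ 10^(L/10) = 6.558e+08 → L_total = 10·log₁₀(6.558e+08) = 88.17 dB(A).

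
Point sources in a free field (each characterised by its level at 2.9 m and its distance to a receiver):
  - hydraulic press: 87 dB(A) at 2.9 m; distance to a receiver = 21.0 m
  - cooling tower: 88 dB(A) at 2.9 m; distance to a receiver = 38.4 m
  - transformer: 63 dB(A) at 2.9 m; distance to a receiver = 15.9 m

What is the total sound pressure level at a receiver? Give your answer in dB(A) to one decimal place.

71.2 dB(A)

Apply inverse-square spreading to bring every level to the receiver, then sum 10^(L/10).
hydraulic press: 87 − 20·log₁₀(21.0/2.9) = 87 − 17.20 = 69.80 dB(A).
cooling tower: 88 − 20·log₁₀(38.4/2.9) = 88 − 22.44 = 65.56 dB(A).
transformer: 63 − 20·log₁₀(15.9/2.9) = 63 − 14.78 = 48.22 dB(A).
Σ 10^(L/10) = 1.322e+07 → L_total = 10·log₁₀(1.322e+07) = 71.21 dB(A).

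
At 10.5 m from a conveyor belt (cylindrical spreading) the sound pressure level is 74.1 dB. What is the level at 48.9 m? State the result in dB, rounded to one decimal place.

67.4 dB

Cylindrical spreading from a line source gives a 10·log₁₀(r₂/r₁) drop.
L₂ = 74.1 − 10·log₁₀(48.9/10.5) = 74.1 − 6.681 = 67.42 dB.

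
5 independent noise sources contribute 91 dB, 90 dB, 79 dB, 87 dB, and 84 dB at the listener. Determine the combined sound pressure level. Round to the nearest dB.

95 dB

For uncorrelated sources the intensities add, so convert each level to linear form, sum, and take 10·log₁₀ of the total.
Σ 10^(L/10) = 10^(91/10) + 10^(90/10) + 10^(79/10) + 10^(87/10) + 10^(84/10) = 3.091e+09.
L_total = 10·log₁₀(3.091e+09) = 94.90 dB.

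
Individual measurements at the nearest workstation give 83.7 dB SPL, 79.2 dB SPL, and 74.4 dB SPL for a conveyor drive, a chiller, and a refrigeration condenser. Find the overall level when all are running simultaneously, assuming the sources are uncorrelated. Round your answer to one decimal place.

85.4 dB SPL

For uncorrelated sources the intensities add, so convert each level to linear form, sum, and take 10·log₁₀ of the total.
Σ 10^(L/10) = 10^(83.7/10) + 10^(79.2/10) + 10^(74.4/10) = 3.451e+08.
L_total = 10·log₁₀(3.451e+08) = 85.38 dB SPL.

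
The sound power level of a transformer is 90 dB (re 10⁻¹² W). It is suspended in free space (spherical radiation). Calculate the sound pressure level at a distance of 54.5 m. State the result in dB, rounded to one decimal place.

44.3 dB

The power spreads over a sphere of area 4π·r², so L_p = L_w − 10·log₁₀(4π·r²).
4π·r² = 3.733e+04 m², 10·log₁₀ of that is 45.720 dB.
L_p = 90 − 45.720 = 44.28 dB.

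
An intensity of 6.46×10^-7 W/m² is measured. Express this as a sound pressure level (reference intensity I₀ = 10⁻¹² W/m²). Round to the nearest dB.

I/I₀ = 6.46×10^-7/10⁻¹² = 6.46×10^5, and L = 10·log₁₀(I/I₀).
L = 10·(0.8102 + 5) = 58.10 dB.

58 dB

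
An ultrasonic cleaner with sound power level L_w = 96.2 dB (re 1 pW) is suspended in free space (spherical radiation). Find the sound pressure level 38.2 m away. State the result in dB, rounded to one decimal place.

Free-field spherical radiation: L_p = L_w − 10·log₁₀(4π·r²), r = 38.2 m.
4π·r² = 1.834e+04 m², 10·log₁₀ of that is 42.633 dB.
L_p = 96.2 − 42.633 = 53.57 dB.

53.6 dB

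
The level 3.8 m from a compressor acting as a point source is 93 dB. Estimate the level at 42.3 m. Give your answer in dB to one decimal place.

72.1 dB

For a point source, L₂ = L₁ − 20·log₁₀(r₂/r₁).
L₂ = 93 − 20·log₁₀(42.3/3.8) = 93 − 20.931 = 72.07 dB.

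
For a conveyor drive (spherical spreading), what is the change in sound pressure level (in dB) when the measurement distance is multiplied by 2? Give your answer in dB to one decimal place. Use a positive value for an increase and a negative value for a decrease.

With spherical spreading the level changes by −20·log₁₀(r₂/r₁).
ΔL = −20·log₁₀(2) = -6.02 dB.

-6.0 dB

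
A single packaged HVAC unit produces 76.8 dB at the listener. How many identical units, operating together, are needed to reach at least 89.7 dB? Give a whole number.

20

The shortfall is 89.7 − 76.8 = 12.9 dB, and N units add 10·log₁₀ N, so need 10·log₁₀ N ≥ 12.9.
N ≥ 10^(12.9/10) = 19.498, so N = 20.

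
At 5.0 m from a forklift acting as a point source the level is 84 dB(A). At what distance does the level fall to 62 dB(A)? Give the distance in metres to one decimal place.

62.9 m

Point-source spreading drops the level by 20·log₁₀(r₂/r₁); inverting, r₂/r₁ = 10^(ΔL/20).
r₂ = 5.0·10^((84−62)/20) = 5.0·10^(22.0/20) = 62.95 m.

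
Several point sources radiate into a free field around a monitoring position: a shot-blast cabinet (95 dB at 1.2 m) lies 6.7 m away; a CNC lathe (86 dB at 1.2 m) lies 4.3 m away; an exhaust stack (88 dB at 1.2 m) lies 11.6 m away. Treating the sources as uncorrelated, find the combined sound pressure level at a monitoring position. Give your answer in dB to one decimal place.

First find each source's level at the receiver (point-source: −20·log₁₀(r/r_ref)), then combine on an intensity basis.
shot-blast cabinet: 95 − 20·log₁₀(6.7/1.2) = 95 − 14.94 = 80.06 dB.
CNC lathe: 86 − 20·log₁₀(4.3/1.2) = 86 − 11.09 = 74.91 dB.
exhaust stack: 88 − 20·log₁₀(11.6/1.2) = 88 − 19.71 = 68.29 dB.
Σ 10^(L/10) = 1.392e+08 → L_total = 10·log₁₀(1.392e+08) = 81.44 dB.

81.4 dB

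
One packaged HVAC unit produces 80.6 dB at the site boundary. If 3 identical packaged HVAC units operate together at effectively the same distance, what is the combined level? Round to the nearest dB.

L_total = L₁ + 10·log₁₀ N for N identical incoherent sources.
L_total = 80.6 + 10·log₁₀(3) = 80.6 + 4.771 = 85.37 dB.

85 dB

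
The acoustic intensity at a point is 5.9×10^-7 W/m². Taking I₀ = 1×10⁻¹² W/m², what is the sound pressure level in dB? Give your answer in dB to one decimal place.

L = 10·log₁₀(I/I₀) = 10·log₁₀(5.9×10^-7/10⁻¹²) = 10·log₁₀(5.9×10^5).
L = 10·(0.7709 + 5) = 57.71 dB.

57.7 dB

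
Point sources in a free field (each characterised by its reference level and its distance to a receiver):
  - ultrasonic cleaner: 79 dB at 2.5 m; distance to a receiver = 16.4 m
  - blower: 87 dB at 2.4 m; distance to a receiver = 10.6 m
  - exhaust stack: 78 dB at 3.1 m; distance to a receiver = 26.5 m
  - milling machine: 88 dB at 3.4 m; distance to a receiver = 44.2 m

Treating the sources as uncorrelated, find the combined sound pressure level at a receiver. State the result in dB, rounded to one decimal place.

Apply inverse-square spreading to bring every level to the receiver, then sum 10^(L/10).
ultrasonic cleaner: 79 − 20·log₁₀(16.4/2.5) = 79 − 16.34 = 62.66 dB.
blower: 87 − 20·log₁₀(10.6/2.4) = 87 − 12.90 = 74.10 dB.
exhaust stack: 78 − 20·log₁₀(26.5/3.1) = 78 − 18.64 = 59.36 dB.
milling machine: 88 − 20·log₁₀(44.2/3.4) = 88 − 22.28 = 65.72 dB.
Σ 10^(L/10) = 3.214e+07 → L_total = 10·log₁₀(3.214e+07) = 75.07 dB.

75.1 dB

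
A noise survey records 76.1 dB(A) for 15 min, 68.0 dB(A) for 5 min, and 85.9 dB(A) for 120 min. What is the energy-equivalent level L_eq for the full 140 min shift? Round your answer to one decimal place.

The energy average is taken in the linear domain: L_eq = 10·log₁₀[(Σ tᵢ·10^(Lᵢ/10))/T], T = 140 min.
Σ tᵢ·10^(Lᵢ/10) = 15·10^(76.1/10) + 5·10^(68.0/10) + 120·10^(85.9/10) = 4.733e+10.
L_eq = 10·log₁₀(4.733e+10/140) = 85.29 dB(A).

85.3 dB(A)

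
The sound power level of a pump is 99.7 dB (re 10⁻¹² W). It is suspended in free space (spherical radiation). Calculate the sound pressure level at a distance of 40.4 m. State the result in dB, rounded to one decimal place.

Free-field spherical radiation: L_p = L_w − 10·log₁₀(4π·r²), r = 40.4 m.
4π·r² = 2.051e+04 m², 10·log₁₀ of that is 43.120 dB.
L_p = 99.7 − 43.120 = 56.58 dB.

56.6 dB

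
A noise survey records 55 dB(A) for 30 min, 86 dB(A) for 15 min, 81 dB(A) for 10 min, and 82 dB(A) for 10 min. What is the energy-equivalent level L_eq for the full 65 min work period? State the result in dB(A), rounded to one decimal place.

81.3 dB(A)

L_eq = 10·log₁₀[(1/T)·Σ tᵢ·10^(Lᵢ/10)] with T = 65 min.
Σ tᵢ·10^(Lᵢ/10) = 30·10^(55/10) + 15·10^(86/10) + 10·10^(81/10) + 10·10^(82/10) = 8.825e+09.
L_eq = 10·log₁₀(8.825e+09/65) = 81.33 dB(A).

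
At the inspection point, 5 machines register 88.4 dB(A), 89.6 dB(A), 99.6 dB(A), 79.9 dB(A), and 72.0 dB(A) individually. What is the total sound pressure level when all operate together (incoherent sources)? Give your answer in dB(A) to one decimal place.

For uncorrelated sources the intensities add, so convert each level to linear form, sum, and take 10·log₁₀ of the total.
Σ 10^(L/10) = 10^(88.4/10) + 10^(89.6/10) + 10^(99.6/10) + 10^(79.9/10) + 10^(72.0/10) = 1.084e+10.
L_total = 10·log₁₀(1.084e+10) = 100.35 dB(A).

100.3 dB(A)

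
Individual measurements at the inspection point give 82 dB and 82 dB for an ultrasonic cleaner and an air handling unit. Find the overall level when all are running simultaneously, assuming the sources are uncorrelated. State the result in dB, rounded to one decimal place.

85.0 dB

For uncorrelated sources the intensities add, so convert each level to linear form, sum, and take 10·log₁₀ of the total.
Σ 10^(L/10) = 10^(82/10) + 10^(82/10) = 3.170e+08.
L_total = 10·log₁₀(3.170e+08) = 85.01 dB.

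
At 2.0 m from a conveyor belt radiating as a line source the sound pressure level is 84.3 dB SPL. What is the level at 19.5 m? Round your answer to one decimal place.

Cylindrical spreading from a line source gives a 10·log₁₀(r₂/r₁) drop.
L₂ = 84.3 − 10·log₁₀(19.5/2.0) = 84.3 − 9.890 = 74.41 dB SPL.

74.4 dB SPL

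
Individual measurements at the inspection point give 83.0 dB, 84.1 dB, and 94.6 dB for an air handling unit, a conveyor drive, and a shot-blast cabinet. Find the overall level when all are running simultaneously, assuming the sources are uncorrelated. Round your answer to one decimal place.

For uncorrelated sources the intensities add, so convert each level to linear form, sum, and take 10·log₁₀ of the total.
Σ 10^(L/10) = 10^(83.0/10) + 10^(84.1/10) + 10^(94.6/10) = 3.341e+09.
L_total = 10·log₁₀(3.341e+09) = 95.24 dB.

95.2 dB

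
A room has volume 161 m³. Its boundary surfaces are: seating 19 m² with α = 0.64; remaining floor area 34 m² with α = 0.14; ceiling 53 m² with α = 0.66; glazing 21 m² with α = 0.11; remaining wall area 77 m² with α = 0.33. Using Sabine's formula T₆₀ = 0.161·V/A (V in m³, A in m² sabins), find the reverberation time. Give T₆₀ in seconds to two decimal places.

0.33 s

A = Σ Sᵢαᵢ = 19·0.64 + 34·0.14 + 53·0.66 + 21·0.11 + 77·0.33 = 79.62 m².
T₆₀ = 0.161 × 161 / 79.62 = 0.326 s.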